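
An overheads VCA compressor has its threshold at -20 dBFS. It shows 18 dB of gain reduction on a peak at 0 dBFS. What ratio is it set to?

Input overshoot = 0 − (-20) = 20 dB.
Output overshoot = 20 − 18 = 2 dB.
Ratio = input overshoot / output overshoot = 20 / 2 = 10.

10:1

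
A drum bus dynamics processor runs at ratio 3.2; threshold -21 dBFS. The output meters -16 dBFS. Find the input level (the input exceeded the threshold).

The compressed level sits -16 − (-21) = 5 dB over threshold.
Before 3.2:1 compression the overshoot was 5 × 3.2 = 16 dB, so input = -21 + 16 = -5 dBFS.

-5 dBFS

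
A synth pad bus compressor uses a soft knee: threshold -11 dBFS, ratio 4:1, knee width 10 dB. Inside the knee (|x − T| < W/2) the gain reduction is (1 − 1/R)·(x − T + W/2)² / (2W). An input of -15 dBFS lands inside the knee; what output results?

-15.0375 dBFS

x − T + W/2 = -15 − (-11) + 5 = 1.
GR = (1 − 1/4) × 1² / 20 = 0.75 × 1 / 20 = 0.0375 dB.
Output = -15 − 0.0375 = -15.0375 dBFS.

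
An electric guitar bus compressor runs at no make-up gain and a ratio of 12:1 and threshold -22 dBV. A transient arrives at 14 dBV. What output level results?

-19 dBV

The input is 36 dB above the -22 dBV threshold.
The 36 dB excess becomes 3 dB after 12:1 reduction.
So the level is -22 + 3 = -19 dBV.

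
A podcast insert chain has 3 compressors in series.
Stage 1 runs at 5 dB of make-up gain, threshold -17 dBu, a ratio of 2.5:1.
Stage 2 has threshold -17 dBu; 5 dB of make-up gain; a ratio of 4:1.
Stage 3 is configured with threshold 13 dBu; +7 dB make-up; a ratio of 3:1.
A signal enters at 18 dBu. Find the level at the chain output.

-0.25 dBu

Stage 1: overshoot 35 dB → 35/2.5 = 14 dB → -3 dBu; +5 dB make-up → 2 dBu.
Stage 2: 2 dBu is 19 dB over -17 dBu; at 4:1 that becomes 4.75 dB over, giving -12.25 dBu; +5 dB make-up → -7.25 dBu.
Stage 3: below threshold (-7.25 ≤ 13); passes unchanged; make-up brings it to -0.25 dBu.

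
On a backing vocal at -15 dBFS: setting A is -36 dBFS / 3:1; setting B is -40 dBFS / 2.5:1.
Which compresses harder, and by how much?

B, by 1 dB

A: 21 dB over, compressed to 7 dB over, so 14 dB of GR.
B: 25 dB over, compressed to 10 dB over, so 15 dB of GR.
B reduces 1 dB more.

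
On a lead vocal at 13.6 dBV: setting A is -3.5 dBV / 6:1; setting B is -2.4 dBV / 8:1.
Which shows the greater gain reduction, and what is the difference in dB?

A: 17.1 dB over, compressed to 2.85 dB over, so 14.25 dB of GR.
B: 16 dB over, compressed to 2 dB over, so 14 dB of GR.
A applies 0.25 dB more gain reduction.

A, by 0.25 dB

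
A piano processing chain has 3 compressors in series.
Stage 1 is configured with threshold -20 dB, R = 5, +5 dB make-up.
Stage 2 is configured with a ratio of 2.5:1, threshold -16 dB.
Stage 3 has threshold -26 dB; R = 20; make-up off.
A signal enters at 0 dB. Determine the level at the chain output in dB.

-25.4 dB

Stage 1: 20 dB above -20 dB, reduced 5:1 to 4 dB above → -16 dB; +5 dB make-up → -11 dB.
Stage 2: -11 dB is 5 dB over -16 dB; at 2.5:1 that becomes 2 dB over, giving -14 dB.
Stage 3: -14 dB is 12 dB over -26 dB; at 20:1 that becomes 0.6 dB over, giving -25.4 dB.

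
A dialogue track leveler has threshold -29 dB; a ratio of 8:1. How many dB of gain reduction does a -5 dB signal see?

21 dB

Overshoot = -5 − (-29) = 24 dB.
A 8:1 ratio leaves 3 dB of that excess.
GR = overshoot in − overshoot out = 24 − 3 = 21 dB.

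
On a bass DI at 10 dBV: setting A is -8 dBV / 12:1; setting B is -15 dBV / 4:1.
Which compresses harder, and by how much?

A: GR = 18 − 18/12 = 16.5 dB.
B: GR = 25 − 25/4 = 18.75 dB.
B applies 2.25 dB more gain reduction.

B, by 2.25 dB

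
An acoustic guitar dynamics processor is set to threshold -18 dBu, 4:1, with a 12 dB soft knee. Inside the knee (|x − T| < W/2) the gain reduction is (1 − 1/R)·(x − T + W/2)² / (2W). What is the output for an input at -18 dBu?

x − T + W/2 = -18 − (-18) + 6 = 6.
GR = (1 − 1/4) × 6² / 24 = 0.75 × 36 / 24 = 1.125 dB.
Output = -18 − 1.125 = -19.125 dBu.

-19.125 dBu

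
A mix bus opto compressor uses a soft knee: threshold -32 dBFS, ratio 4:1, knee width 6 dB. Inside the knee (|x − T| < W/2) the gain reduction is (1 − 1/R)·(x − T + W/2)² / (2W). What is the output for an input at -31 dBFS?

x − T + W/2 = -31 − (-32) + 3 = 4.
GR = (1 − 1/4) × 4² / 12 = 0.75 × 16 / 12 = 1 dB.
Output = -31 − 1 = -32 dBFS.

-32 dBFS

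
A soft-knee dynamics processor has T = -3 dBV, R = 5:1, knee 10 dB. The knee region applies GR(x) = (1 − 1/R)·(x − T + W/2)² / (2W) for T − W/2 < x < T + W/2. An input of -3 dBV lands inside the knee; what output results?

x − T + W/2 = -3 − (-3) + 5 = 5.
GR = (1 − 1/5) × 5² / 20 = 0.8 × 25 / 20 = 1 dB.
Output = -3 − 1 = -4 dBV.

-4 dBV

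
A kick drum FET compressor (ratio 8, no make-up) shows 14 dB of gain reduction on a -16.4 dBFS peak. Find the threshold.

Input is 16 dB above T (since output overshoot × R = input overshoot: (-30.4 − T)·8 = -16.4 − T gives T = -32.4 dBFS).
Check: -32.4 + (-16.4 − (-32.4))/8 = -32.4 + 2 = -30.4 dBFS. ✓

-32.4 dBFS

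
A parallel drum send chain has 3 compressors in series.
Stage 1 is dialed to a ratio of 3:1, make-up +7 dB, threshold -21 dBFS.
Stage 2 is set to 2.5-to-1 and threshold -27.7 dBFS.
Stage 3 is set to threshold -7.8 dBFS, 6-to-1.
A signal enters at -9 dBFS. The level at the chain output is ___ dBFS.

-20.62 dBFS

Stage 1: overshoot 12 dB → 12/3 = 4 dB → -17 dBFS; +7 dB make-up → -10 dBFS.
Stage 2: overshoot 17.7 dB → 17.7/2.5 = 7.08 dB → -20.62 dBFS.
Stage 3: -20.62 dBFS is at or below the -7.8 dBFS threshold — no compression; output -20.62 dBFS.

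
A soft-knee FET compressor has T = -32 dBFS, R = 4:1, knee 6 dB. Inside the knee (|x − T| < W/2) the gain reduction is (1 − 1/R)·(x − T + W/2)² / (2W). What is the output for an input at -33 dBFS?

-33.25 dBFS

x − T + W/2 = -33 − (-32) + 3 = 2.
GR = (1 − 1/4) × 2² / 12 = 0.75 × 4 / 12 = 0.25 dB.
Output = -33 − 0.25 = -33.25 dBFS.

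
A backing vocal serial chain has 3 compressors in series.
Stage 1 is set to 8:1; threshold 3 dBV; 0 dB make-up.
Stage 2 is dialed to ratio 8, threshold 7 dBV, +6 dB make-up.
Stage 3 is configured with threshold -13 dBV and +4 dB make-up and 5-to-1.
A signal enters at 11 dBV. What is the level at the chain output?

Stage 1: 8 dB above 3 dBV, reduced 8:1 to 1 dB above → 4 dBV.
Stage 2: 4 dBV ≤ 7 dBV, so stage 2 doesn't engage; make-up brings it to 10 dBV.
Stage 3: overshoot 23 dB → 23/5 = 4.6 dB → -8.4 dBV; +4 dB make-up → -4.4 dBV.

-4.4 dBV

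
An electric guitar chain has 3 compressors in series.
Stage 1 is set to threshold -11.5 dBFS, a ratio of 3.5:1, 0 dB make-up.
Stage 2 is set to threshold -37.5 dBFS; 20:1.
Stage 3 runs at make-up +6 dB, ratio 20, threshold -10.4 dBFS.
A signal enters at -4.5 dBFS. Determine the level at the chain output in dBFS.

Stage 1: 7 dB above -11.5 dBFS, reduced 3.5:1 to 2 dB above → -9.5 dBFS.
Stage 2: -9.5 dBFS is 28 dB over -37.5 dBFS; at 20:1 that becomes 1.4 dB over, giving -36.1 dBFS.
Stage 3: -36.1 dBFS is at or below the -10.4 dBFS threshold — no compression; make-up brings it to -30.1 dBFS.

-30.1 dBFS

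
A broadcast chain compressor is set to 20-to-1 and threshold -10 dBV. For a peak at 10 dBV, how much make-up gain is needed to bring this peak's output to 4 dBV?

13 dB

Without make-up, output = threshold + overshoot/20 = -10 + 1 = -9 dBV.
Gap to target: 13 dB.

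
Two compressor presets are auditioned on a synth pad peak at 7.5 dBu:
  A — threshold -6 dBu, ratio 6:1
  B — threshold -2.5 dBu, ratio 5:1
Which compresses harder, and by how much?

A, by 3.25 dB

A: 13.5 dB over, compressed to 2.25 dB over, so 11.25 dB of GR.
B: 10 dB over, compressed to 2 dB over, so 8 dB of GR.
Difference: 3.25 dB in favour of A.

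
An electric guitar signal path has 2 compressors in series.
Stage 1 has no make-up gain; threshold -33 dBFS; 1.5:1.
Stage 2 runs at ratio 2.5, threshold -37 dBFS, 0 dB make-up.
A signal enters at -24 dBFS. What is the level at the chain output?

Stage 1: -24 dBFS is 9 dB over -33 dBFS; at 1.5:1 that becomes 6 dB over, giving -27 dBFS.
Stage 2: -27 dBFS is 10 dB over -37 dBFS; at 2.5:1 that becomes 4 dB over, giving -33 dBFS.

-33 dBFS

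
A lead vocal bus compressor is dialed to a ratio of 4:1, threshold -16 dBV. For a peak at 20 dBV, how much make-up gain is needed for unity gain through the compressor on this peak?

The peak compresses to -16 + 36/4 = -7 dBV.
To reach 20 dBV requires 20 − (-7) = 27 dB of make-up.

27 dB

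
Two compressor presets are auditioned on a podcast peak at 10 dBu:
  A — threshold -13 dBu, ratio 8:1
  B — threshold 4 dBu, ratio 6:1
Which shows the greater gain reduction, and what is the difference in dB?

A, by 15.125 dB

A: GR = 23 − 23/8 = 20.125 dB.
B: GR = 6 − 6/6 = 5 dB.
Difference: 15.125 dB in favour of A.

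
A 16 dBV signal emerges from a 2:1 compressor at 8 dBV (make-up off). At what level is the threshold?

Input is 16 dB above T (since output overshoot × R = input overshoot: (8 − T)·2 = 16 − T gives T = 0 dBV).
Check: 0 + (16 − 0)/2 = 0 + 8 = 8 dBV. ✓

0 dBV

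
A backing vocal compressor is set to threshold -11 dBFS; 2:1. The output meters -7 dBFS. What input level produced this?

-3 dBFS

Post-compression overshoot = -7 − (-11) = 4 dB.
Undo the ratio: input overshoot = 4 × 2 = 8 dB, giving input = -3 dBFS.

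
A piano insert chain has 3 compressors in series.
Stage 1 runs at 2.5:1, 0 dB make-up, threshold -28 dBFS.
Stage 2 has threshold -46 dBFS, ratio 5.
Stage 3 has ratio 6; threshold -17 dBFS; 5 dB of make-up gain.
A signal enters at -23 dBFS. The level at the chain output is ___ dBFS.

Stage 1: -23 dBFS is 5 dB over -28 dBFS; at 2.5:1 that becomes 2 dB over, giving -26 dBFS.
Stage 2: -26 dBFS is 20 dB over -46 dBFS; at 5:1 that becomes 4 dB over, giving -42 dBFS.
Stage 3: -42 dBFS is at or below the -17 dBFS threshold — no compression; make-up brings it to -37 dBFS.

-37 dBFS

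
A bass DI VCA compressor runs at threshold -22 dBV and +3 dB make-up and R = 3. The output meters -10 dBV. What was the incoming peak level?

5 dBV

Remove make-up: -10 − 3 = -13 dBV.
Post-compression overshoot = -13 − (-22) = 9 dB.
Input overshoot = R × output overshoot = 27 dB → input = -22 + 27 = 5 dBV.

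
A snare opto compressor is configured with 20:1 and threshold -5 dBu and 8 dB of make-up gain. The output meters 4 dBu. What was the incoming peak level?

15 dBu

Remove make-up: 4 − 8 = -4 dBu.
Post-compression overshoot = -4 − (-5) = 1 dB.
Input overshoot = R × output overshoot = 20 dB → input = -5 + 20 = 15 dBu.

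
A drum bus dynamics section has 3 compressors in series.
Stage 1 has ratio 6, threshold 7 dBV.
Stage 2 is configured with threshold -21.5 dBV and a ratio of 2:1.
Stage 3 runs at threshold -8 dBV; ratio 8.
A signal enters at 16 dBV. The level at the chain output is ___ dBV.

-7.8125 dBV

Stage 1: 9 dB above 7 dBV, reduced 6:1 to 1.5 dB above → 8.5 dBV.
Stage 2: overshoot 30 dB → 30/2 = 15 dB → -6.5 dBV.
Stage 3: 1.5 dB above -8 dBV, reduced 8:1 to 0.1875 dB above → -7.8125 dBV.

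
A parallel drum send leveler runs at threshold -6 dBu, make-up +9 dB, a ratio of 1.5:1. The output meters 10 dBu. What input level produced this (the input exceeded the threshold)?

Stripping the +9 dB make-up gives 1 dBu at the gain stage.
The compressed level sits 1 − (-6) = 7 dB over threshold.
Before 1.5:1 compression the overshoot was 7 × 1.5 = 10.5 dB, so input = -6 + 10.5 = 4.5 dBu.

4.5 dBu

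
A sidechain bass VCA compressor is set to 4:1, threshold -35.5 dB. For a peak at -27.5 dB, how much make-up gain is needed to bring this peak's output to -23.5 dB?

10 dB

Without make-up, output = threshold + overshoot/4 = -35.5 + 2 = -33.5 dB.
Gap to target: 10 dB.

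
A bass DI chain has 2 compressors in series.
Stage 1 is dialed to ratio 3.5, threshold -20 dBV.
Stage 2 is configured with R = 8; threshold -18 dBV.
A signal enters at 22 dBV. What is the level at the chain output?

Stage 1: 42 dB above -20 dBV, reduced 3.5:1 to 12 dB above → -8 dBV.
Stage 2: 10 dB above -18 dBV, reduced 8:1 to 1.25 dB above → -16.75 dBV.

-16.75 dBV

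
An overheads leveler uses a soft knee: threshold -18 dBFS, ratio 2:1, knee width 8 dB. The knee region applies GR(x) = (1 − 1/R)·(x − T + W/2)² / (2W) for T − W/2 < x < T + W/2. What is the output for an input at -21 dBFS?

-21.03125 dBFS

x − T + W/2 = -21 − (-18) + 4 = 1.
GR = (1 − 1/2) × 1² / 16 = 0.5 × 1 / 16 = 0.03125 dB.
Output = -21 − 0.03125 = -21.03125 dBFS.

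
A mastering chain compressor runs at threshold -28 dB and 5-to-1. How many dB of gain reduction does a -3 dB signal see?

The signal is 25 dB above threshold.
After 5:1 compression the overshoot becomes 25/5 = 5 dB.
GR = overshoot in − overshoot out = 25 − 5 = 20 dB.

20 dB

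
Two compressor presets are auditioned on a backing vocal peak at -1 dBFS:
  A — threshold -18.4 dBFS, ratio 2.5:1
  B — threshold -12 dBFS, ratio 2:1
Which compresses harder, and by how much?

A: GR = 17.4 − 17.4/2.5 = 10.44 dB.
B: GR = 11 − 11/2 = 5.5 dB.
A applies 4.94 dB more gain reduction.

A, by 4.94 dB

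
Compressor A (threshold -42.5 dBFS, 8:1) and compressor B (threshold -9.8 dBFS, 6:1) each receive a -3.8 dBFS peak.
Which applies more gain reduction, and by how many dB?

A: GR = 38.7 − 38.7/8 = 33.8625 dB.
B: GR = 6 − 6/6 = 5 dB.
A applies 28.8625 dB more gain reduction.

A, by 28.8625 dB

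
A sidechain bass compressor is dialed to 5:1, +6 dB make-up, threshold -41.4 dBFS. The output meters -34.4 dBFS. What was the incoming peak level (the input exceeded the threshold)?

Before make-up, the level was -34.4 − 6 = -40.4 dBFS.
The compressed level sits -40.4 − (-41.4) = 1 dB over threshold.
Before 5:1 compression the overshoot was 1 × 5 = 5 dB, so input = -41.4 + 5 = -36.4 dBFS.

-36.4 dBFS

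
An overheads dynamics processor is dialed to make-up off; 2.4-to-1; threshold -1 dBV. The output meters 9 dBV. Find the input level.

23 dBV

Post-compression overshoot = 9 − (-1) = 10 dB.
Before 2.4:1 compression the overshoot was 10 × 2.4 = 24 dB, so input = -1 + 24 = 23 dBV.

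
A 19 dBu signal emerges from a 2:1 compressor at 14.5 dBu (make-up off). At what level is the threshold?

Gain reduction = 19 − 14.5 = 4.5 dB; output overshoot = GR / (R − 1) = 4.5 / 1 = 4.5 dB.
Threshold = output − output overshoot = 14.5 − 4.5 = 10 dBu.

10 dBu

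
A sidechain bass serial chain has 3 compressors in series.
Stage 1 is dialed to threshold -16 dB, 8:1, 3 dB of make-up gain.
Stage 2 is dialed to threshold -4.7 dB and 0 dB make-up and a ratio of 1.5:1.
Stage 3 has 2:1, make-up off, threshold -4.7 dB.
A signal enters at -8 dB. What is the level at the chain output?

-12 dB

Stage 1: 8 dB above -16 dB, reduced 8:1 to 1 dB above → -15 dB; +3 dB make-up → -12 dB.
Stage 2: -12 dB is at or below the -4.7 dB threshold — no compression; output -12 dB.
Stage 3: -12 dB ≤ -4.7 dB, so stage 3 doesn't engage; output -12 dB.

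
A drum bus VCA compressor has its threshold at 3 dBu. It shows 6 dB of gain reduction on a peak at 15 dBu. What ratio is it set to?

Input overshoot = 15 − 3 = 12 dB.
Output overshoot = 12 − 6 = 6 dB.
Ratio = input overshoot / output overshoot = 12 / 6 = 2.

2:1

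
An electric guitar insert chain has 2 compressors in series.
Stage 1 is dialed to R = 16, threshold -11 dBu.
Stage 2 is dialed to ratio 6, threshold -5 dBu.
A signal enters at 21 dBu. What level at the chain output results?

-9 dBu

Stage 1: 32 dB above -11 dBu, reduced 16:1 to 2 dB above → -9 dBu.
Stage 2: -9 dBu ≤ -5 dBu, so stage 2 doesn't engage; output -9 dBu.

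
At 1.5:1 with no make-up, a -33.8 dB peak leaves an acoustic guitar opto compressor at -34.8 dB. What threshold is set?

Let T be the threshold. Output overshoot = (input overshoot)/R, so -34.8 − T = (-33.8 − T)/1.5.
1.5·(-34.8 − T) = -33.8 − T → 0.5·T = -52.2 − (-33.8) = -18.4.
T = -18.4/0.5 = -36.8 dB.

-36.8 dB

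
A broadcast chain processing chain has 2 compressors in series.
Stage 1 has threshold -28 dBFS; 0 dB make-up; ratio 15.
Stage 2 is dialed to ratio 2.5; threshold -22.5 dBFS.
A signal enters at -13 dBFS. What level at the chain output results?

-27 dBFS

Stage 1: 15 dB above -28 dBFS, reduced 15:1 to 1 dB above → -27 dBFS.
Stage 2: -27 dBFS is at or below the -22.5 dBFS threshold — no compression; output -27 dBFS.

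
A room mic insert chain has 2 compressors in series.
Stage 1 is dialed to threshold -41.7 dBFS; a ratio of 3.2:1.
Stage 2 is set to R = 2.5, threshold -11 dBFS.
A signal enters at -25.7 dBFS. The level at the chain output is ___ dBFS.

Stage 1: 16 dB above -41.7 dBFS, reduced 3.2:1 to 5 dB above → -36.7 dBFS.
Stage 2: -36.7 dBFS ≤ -11 dBFS, so stage 2 doesn't engage; output -36.7 dBFS.

-36.7 dBFS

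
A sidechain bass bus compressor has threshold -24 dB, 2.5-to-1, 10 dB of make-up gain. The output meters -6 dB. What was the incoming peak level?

-4 dB

Remove make-up: -6 − 10 = -16 dB.
Post-compression overshoot = -16 − (-24) = 8 dB.
Input overshoot = R × output overshoot = 20 dB → input = -24 + 20 = -4 dB.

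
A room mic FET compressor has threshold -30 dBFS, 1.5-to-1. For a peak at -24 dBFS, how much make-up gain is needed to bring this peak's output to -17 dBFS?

The peak compresses to -30 + 6/1.5 = -26 dBFS.
To reach -17 dBFS requires -17 − (-26) = 9 dB of make-up.

9 dB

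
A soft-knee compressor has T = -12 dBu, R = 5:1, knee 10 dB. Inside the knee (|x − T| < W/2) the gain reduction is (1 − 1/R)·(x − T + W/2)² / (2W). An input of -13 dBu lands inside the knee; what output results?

-13.64 dBu

x − T + W/2 = -13 − (-12) + 5 = 4.
GR = (1 − 1/5) × 4² / 20 = 0.8 × 16 / 20 = 0.64 dB.
Output = -13 − 0.64 = -13.64 dBu.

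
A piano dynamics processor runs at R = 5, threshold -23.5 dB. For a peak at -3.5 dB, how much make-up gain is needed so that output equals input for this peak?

Without make-up, output = threshold + overshoot/5 = -23.5 + 4 = -19.5 dB.
Gap to target: 16 dB.

16 dB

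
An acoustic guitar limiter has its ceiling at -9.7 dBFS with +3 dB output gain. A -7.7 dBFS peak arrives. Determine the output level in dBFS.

The limiter clamps the peak to its -9.7 dBFS ceiling.
Output gain then adds 3 dB: -9.7 + 3 = -6.7 dBFS.

-6.7 dBFS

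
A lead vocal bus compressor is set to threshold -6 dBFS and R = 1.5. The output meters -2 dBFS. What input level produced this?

The compressed level sits -2 − (-6) = 4 dB over threshold.
Undo the ratio: input overshoot = 4 × 1.5 = 6 dB, giving input = 0 dBFS.

0 dBFS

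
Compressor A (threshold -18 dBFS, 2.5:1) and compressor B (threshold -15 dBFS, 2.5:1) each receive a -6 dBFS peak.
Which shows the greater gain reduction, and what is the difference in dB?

A: overshoot 12 dB → output overshoot 4.8 dB → GR 7.2 dB.
B: overshoot 9 dB → output overshoot 3.6 dB → GR 5.4 dB.
A reduces 1.8 dB more.

A, by 1.8 dB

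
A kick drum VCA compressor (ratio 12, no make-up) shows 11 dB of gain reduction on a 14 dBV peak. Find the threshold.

2 dBV

Gain reduction = 14 − 3 = 11 dB; output overshoot = GR / (R − 1) = 11 / 11 = 1 dB.
Threshold = output − output overshoot = 3 − 1 = 2 dBV.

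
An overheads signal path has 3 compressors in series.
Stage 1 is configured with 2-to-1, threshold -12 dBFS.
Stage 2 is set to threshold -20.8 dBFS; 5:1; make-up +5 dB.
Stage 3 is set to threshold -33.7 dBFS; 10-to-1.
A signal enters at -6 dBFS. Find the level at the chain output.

-31.674 dBFS

Stage 1: -6 dBFS is 6 dB over -12 dBFS; at 2:1 that becomes 3 dB over, giving -9 dBFS.
Stage 2: 11.8 dB above -20.8 dBFS, reduced 5:1 to 2.36 dB above → -18.44 dBFS; +5 dB make-up → -13.44 dBFS.
Stage 3: -13.44 dBFS is 20.26 dB over -33.7 dBFS; at 10:1 that becomes 2.026 dB over, giving -31.674 dBFS.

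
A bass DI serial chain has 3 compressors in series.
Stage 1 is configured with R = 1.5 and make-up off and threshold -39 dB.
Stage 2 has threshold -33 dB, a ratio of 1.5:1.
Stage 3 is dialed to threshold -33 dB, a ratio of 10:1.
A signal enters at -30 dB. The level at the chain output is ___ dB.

-33 dB

Stage 1: 9 dB above -39 dB, reduced 1.5:1 to 6 dB above → -33 dB.
Stage 2: -33 dB ≤ -33 dB, so stage 2 doesn't engage; output -33 dB.
Stage 3: -33 dB is at or below the -33 dB threshold — no compression; output -33 dB.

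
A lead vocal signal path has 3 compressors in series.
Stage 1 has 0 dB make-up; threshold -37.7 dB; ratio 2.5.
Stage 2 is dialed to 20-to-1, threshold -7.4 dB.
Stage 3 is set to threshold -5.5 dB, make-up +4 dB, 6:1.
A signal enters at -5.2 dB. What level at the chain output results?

Stage 1: 32.5 dB above -37.7 dB, reduced 2.5:1 to 13 dB above → -24.7 dB.
Stage 2: below threshold (-24.7 ≤ -7.4); passes unchanged; output -24.7 dB.
Stage 3: below threshold (-24.7 ≤ -5.5); passes unchanged; make-up brings it to -20.7 dB.

-20.7 dB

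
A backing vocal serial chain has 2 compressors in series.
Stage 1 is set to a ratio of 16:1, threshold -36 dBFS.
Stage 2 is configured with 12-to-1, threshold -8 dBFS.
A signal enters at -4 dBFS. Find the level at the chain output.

Stage 1: -4 dBFS is 32 dB over -36 dBFS; at 16:1 that becomes 2 dB over, giving -34 dBFS.
Stage 2: -34 dBFS ≤ -8 dBFS, so stage 2 doesn't engage; output -34 dBFS.

-34 dBFS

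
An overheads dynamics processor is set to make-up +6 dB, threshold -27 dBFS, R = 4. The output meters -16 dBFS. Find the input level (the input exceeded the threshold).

-7 dBFS

Stripping the +6 dB make-up gives -22 dBFS at the gain stage.
That's 5 dB above the -27 dBFS threshold.
Input overshoot = R × output overshoot = 20 dB → input = -27 + 20 = -7 dBFS.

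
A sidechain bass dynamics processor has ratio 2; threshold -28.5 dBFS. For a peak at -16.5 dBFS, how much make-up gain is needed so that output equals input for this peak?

Overshoot 12 dB → 12/2 = 6 dB after compression, so the compressed level is -28.5 + 6 = -22.5 dBFS.
Make-up = target − compressed = -16.5 − (-22.5) = 6 dB.

6 dB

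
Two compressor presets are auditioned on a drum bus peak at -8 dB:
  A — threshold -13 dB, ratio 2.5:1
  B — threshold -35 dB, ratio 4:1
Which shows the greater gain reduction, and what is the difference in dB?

A: overshoot 5 dB → output overshoot 2 dB → GR 3 dB.
B: overshoot 27 dB → output overshoot 6.75 dB → GR 20.25 dB.
B reduces 17.25 dB more.

B, by 17.25 dB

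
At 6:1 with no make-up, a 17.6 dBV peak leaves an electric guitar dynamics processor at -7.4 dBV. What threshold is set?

Gain reduction = 17.6 − (-7.4) = 25 dB; output overshoot = GR / (R − 1) = 25 / 5 = 5 dB.
Threshold = output − output overshoot = -7.4 − 5 = -12.4 dBV.

-12.4 dBV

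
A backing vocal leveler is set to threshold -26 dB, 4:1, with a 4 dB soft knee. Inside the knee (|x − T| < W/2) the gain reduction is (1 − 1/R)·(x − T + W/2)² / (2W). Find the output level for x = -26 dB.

x − T + W/2 = -26 − (-26) + 2 = 2.
GR = (1 − 1/4) × 2² / 8 = 0.75 × 4 / 8 = 0.375 dB.
Output = -26 − 0.375 = -26.375 dB.

-26.375 dB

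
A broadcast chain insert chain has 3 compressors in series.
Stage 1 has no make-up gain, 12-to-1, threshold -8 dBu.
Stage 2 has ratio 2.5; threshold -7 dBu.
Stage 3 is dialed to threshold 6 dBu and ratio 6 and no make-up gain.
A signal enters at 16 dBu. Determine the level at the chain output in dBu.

Stage 1: overshoot 24 dB → 24/12 = 2 dB → -6 dBu.
Stage 2: 1 dB above -7 dBu, reduced 2.5:1 to 0.4 dB above → -6.6 dBu.
Stage 3: below threshold (-6.6 ≤ 6); passes unchanged; output -6.6 dBu.

-6.6 dBu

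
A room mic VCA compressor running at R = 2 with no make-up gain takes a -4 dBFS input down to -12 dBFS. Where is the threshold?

Let T be the threshold. Output overshoot = (input overshoot)/R, so -12 − T = (-4 − T)/2.
2·(-12 − T) = -4 − T → 1·T = -24 − (-4) = -20.
T = -20/1 = -20 dBFS.

-20 dBFS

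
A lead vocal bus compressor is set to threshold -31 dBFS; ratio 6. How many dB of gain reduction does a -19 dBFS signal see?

Overshoot = -19 − (-31) = 12 dB.
At 6:1, output sits 12/6 = 2 dB above threshold.
GR = overshoot in − overshoot out = 12 − 2 = 10 dB.

10 dB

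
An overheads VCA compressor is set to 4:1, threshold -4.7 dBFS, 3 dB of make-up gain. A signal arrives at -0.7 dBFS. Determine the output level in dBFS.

-0.7 dBFS

The input is 4 dB above the -4.7 dBFS threshold.
The 4 dB excess becomes 1 dB after 4:1 reduction.
That puts the output at -3.7 dBFS; make-up adds 3 dB, giving -0.7 dBFS.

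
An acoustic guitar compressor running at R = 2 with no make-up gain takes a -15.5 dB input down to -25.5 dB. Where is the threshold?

-35.5 dB

Gain reduction = -15.5 − (-25.5) = 10 dB; output overshoot = GR / (R − 1) = 10 / 1 = 10 dB.
Threshold = output − output overshoot = -25.5 − 10 = -35.5 dB.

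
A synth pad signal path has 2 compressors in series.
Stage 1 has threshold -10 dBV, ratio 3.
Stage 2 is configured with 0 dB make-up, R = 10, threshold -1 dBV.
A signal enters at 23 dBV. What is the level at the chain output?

-0.8 dBV

Stage 1: 33 dB above -10 dBV, reduced 3:1 to 11 dB above → 1 dBV.
Stage 2: 1 dBV is 2 dB over -1 dBV; at 10:1 that becomes 0.2 dB over, giving -0.8 dBV.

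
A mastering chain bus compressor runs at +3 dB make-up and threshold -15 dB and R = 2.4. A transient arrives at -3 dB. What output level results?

-3 dB sits 12 dB over threshold.
At 2.4:1 the overshoot is divided by 2.4, leaving 5 dB above threshold.
So the level is -15 + 5 = -10 dB; make-up adds 3 dB, giving -7 dB.

-7 dB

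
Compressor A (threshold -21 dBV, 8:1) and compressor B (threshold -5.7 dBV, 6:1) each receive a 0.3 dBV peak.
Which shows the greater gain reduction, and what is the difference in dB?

A, by 13.6375 dB

A: 21.3 dB over, compressed to 2.6625 dB over, so 18.6375 dB of GR.
B: 6 dB over, compressed to 1 dB over, so 5 dB of GR.
A reduces 13.6375 dB more.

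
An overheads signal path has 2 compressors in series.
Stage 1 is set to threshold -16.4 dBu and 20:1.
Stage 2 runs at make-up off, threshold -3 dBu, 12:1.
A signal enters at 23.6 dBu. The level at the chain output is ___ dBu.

-14.4 dBu

Stage 1: 40 dB above -16.4 dBu, reduced 20:1 to 2 dB above → -14.4 dBu.
Stage 2: -14.4 dBu ≤ -3 dBu, so stage 2 doesn't engage; output -14.4 dBu.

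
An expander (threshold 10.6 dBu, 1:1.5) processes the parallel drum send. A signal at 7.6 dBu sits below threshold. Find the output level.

Below threshold, a 1:1.5 expander applies gain = (1.5−1)×(T − x) of attenuation.
(1.5−1) × 3 = 1.5 dB, so output = 7.6 − 1.5 = 6.1 dBu.

6.1 dBu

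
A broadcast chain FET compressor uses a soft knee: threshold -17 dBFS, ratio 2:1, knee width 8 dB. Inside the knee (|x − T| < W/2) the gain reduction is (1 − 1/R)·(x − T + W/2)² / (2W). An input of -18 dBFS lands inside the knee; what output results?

x − T + W/2 = -18 − (-17) + 4 = 3.
GR = (1 − 1/2) × 3² / 16 = 0.5 × 9 / 16 = 0.28125 dB.
Output = -18 − 0.28125 = -18.28125 dBFS.

-18.28125 dBFS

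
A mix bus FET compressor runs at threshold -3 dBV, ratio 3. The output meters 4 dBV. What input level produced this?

18 dBV

Post-compression overshoot = 4 − (-3) = 7 dB.
Input overshoot = R × output overshoot = 21 dB → input = -3 + 21 = 18 dBV.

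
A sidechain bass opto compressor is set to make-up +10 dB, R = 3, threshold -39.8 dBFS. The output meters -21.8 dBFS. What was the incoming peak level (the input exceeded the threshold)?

Before make-up, the level was -21.8 − 10 = -31.8 dBFS.
Post-compression overshoot = -31.8 − (-39.8) = 8 dB.
Input overshoot = R × output overshoot = 24 dB → input = -39.8 + 24 = -15.8 dBFS.

-15.8 dBFS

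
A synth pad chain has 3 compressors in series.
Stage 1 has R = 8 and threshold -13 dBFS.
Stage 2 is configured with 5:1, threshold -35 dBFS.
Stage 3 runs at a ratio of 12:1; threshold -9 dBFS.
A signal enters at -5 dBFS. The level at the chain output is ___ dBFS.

-30.4 dBFS

Stage 1: -5 dBFS is 8 dB over -13 dBFS; at 8:1 that becomes 1 dB over, giving -12 dBFS.
Stage 2: -12 dBFS is 23 dB over -35 dBFS; at 5:1 that becomes 4.6 dB over, giving -30.4 dBFS.
Stage 3: -30.4 dBFS is at or below the -9 dBFS threshold — no compression; output -30.4 dBFS.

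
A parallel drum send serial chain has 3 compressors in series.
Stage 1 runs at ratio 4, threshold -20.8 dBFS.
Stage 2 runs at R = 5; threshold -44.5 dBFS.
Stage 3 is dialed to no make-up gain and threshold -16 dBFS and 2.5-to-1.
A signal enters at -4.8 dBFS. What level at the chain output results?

Stage 1: overshoot 16 dB → 16/4 = 4 dB → -16.8 dBFS.
Stage 2: -16.8 dBFS is 27.7 dB over -44.5 dBFS; at 5:1 that becomes 5.54 dB over, giving -38.96 dBFS.
Stage 3: -38.96 dBFS ≤ -16 dBFS, so stage 3 doesn't engage; output -38.96 dBFS.

-38.96 dBFS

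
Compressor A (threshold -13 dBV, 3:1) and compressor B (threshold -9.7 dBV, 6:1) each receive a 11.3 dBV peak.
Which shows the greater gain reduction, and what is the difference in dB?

A: GR = 24.3 − 24.3/3 = 16.2 dB.
B: GR = 21 − 21/6 = 17.5 dB.
B reduces 1.3 dB more.

B, by 1.3 dB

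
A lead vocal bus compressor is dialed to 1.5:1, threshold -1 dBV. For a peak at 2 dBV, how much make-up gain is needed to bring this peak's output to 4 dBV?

3 dB

The peak compresses to -1 + 3/1.5 = 1 dBV.
To reach 4 dBV requires 4 − 1 = 3 dB of make-up.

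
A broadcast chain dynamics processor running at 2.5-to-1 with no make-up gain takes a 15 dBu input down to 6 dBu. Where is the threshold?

0 dBu

Input is 15 dB above T (since output overshoot × R = input overshoot: (6 − T)·2.5 = 15 − T gives T = 0 dBu).
Check: 0 + (15 − 0)/2.5 = 0 + 6 = 6 dBu. ✓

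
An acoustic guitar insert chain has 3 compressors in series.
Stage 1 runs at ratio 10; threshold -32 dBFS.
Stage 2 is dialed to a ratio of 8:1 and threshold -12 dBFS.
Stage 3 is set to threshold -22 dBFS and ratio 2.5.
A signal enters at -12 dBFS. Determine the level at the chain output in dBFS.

Stage 1: overshoot 20 dB → 20/10 = 2 dB → -30 dBFS.
Stage 2: -30 dBFS is at or below the -12 dBFS threshold — no compression; output -30 dBFS.
Stage 3: -30 dBFS is at or below the -22 dBFS threshold — no compression; output -30 dBFS.

-30 dBFS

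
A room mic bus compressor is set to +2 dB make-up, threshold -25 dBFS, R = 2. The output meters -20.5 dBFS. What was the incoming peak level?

-20 dBFS

Remove make-up: -20.5 − 2 = -22.5 dBFS.
Post-compression overshoot = -22.5 − (-25) = 2.5 dB.
Undo the ratio: input overshoot = 2.5 × 2 = 5 dB, giving input = -20 dBFS.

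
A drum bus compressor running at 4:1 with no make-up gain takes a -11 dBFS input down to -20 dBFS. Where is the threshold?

-23 dBFS

Input is 12 dB above T (since output overshoot × R = input overshoot: (-20 − T)·4 = -11 − T gives T = -23 dBFS).
Check: -23 + (-11 − (-23))/4 = -23 + 3 = -20 dBFS. ✓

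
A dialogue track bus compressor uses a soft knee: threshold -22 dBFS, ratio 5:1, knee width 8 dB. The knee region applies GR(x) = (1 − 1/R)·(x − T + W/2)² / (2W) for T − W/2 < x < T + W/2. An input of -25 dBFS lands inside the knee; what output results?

x − T + W/2 = -25 − (-22) + 4 = 1.
GR = (1 − 1/5) × 1² / 16 = 0.8 × 1 / 16 = 0.05 dB.
Output = -25 − 0.05 = -25.05 dBFS.

-25.05 dBFS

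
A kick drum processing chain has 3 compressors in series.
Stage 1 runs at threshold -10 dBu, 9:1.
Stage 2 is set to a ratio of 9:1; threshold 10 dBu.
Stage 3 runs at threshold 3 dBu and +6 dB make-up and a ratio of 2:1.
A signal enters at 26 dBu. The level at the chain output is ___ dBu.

Stage 1: overshoot 36 dB → 36/9 = 4 dB → -6 dBu.
Stage 2: -6 dBu is at or below the 10 dBu threshold — no compression; output -6 dBu.
Stage 3: -6 dBu is at or below the 3 dBu threshold — no compression; make-up brings it to 0 dBu.

0 dBu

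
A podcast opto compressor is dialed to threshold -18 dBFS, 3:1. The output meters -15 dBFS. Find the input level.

The compressed level sits -15 − (-18) = 3 dB over threshold.
Before 3:1 compression the overshoot was 3 × 3 = 9 dB, so input = -18 + 9 = -9 dBFS.

-9 dBFS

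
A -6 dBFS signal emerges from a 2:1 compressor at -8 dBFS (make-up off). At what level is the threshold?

-10 dBFS

Let T be the threshold. Output overshoot = (input overshoot)/R, so -8 − T = (-6 − T)/2.
2·(-8 − T) = -6 − T → 1·T = -16 − (-6) = -10.
T = -10/1 = -10 dBFS.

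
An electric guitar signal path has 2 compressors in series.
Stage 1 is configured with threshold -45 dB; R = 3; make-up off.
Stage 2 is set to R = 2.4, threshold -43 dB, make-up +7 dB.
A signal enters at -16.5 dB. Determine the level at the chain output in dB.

-32.875 dB

Stage 1: -16.5 dB is 28.5 dB over -45 dB; at 3:1 that becomes 9.5 dB over, giving -35.5 dB.
Stage 2: -35.5 dB is 7.5 dB over -43 dB; at 2.4:1 that becomes 3.125 dB over, giving -39.875 dB; +7 dB make-up → -32.875 dB.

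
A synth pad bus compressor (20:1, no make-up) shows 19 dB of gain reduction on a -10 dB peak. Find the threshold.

-30 dB

Gain reduction = -10 − (-29) = 19 dB; output overshoot = GR / (R − 1) = 19 / 19 = 1 dB.
Threshold = output − output overshoot = -29 − 1 = -30 dB.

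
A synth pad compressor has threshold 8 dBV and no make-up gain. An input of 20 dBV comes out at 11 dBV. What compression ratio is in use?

4:1

Input overshoot = 20 − 8 = 12 dB; output overshoot = 11 − 8 = 3 dB.
Ratio = 12 / 3 = 4.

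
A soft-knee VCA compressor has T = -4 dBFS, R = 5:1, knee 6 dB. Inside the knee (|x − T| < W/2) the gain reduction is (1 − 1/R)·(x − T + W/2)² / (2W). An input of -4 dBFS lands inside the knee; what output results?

x − T + W/2 = -4 − (-4) + 3 = 3.
GR = (1 − 1/5) × 3² / 12 = 0.8 × 9 / 12 = 0.6 dB.
Output = -4 − 0.6 = -4.6 dBFS.

-4.6 dBFS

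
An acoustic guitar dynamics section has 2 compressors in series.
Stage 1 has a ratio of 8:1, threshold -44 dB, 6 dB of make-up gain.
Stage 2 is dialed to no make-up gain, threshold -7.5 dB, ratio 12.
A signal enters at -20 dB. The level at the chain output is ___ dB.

-35 dB

Stage 1: -20 dB is 24 dB over -44 dB; at 8:1 that becomes 3 dB over, giving -41 dB; +6 dB make-up → -35 dB.
Stage 2: -35 dB ≤ -7.5 dB, so stage 2 doesn't engage; output -35 dB.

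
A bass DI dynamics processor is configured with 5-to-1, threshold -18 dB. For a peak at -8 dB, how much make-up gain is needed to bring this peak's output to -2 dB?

14 dB

The peak compresses to -18 + 10/5 = -16 dB.
To reach -2 dB requires -2 − (-16) = 14 dB of make-up.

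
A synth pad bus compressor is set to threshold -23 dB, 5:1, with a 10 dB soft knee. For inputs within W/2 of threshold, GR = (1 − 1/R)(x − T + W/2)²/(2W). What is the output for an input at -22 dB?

-23.44 dB

x − T + W/2 = -22 − (-23) + 5 = 6.
GR = (1 − 1/5) × 6² / 20 = 0.8 × 36 / 20 = 1.44 dB.
Output = -22 − 1.44 = -23.44 dB.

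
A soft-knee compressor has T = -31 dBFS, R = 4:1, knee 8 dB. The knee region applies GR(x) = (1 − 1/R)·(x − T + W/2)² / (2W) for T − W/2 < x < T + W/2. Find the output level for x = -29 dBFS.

-30.6875 dBFS

x − T + W/2 = -29 − (-31) + 4 = 6.
GR = (1 − 1/4) × 6² / 16 = 0.75 × 36 / 16 = 1.6875 dB.
Output = -29 − 1.6875 = -30.6875 dBFS.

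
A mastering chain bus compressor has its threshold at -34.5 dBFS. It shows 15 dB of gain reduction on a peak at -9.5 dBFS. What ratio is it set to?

Input overshoot = -9.5 − (-34.5) = 25 dB.
Output overshoot = 25 − 15 = 10 dB.
Ratio = input overshoot / output overshoot = 25 / 10 = 2.5.

2.5:1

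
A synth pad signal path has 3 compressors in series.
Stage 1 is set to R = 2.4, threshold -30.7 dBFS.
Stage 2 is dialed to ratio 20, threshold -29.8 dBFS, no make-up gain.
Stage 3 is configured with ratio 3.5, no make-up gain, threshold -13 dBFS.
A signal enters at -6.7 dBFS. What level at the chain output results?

-29.345 dBFS

Stage 1: -6.7 dBFS is 24 dB over -30.7 dBFS; at 2.4:1 that becomes 10 dB over, giving -20.7 dBFS.
Stage 2: overshoot 9.1 dB → 9.1/20 = 0.455 dB → -29.345 dBFS.
Stage 3: -29.345 dBFS ≤ -13 dBFS, so stage 3 doesn't engage; output -29.345 dBFS.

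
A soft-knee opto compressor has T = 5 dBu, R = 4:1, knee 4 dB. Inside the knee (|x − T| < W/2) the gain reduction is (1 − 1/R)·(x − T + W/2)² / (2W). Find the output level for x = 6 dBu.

5.15625 dBu

x − T + W/2 = 6 − 5 + 2 = 3.
GR = (1 − 1/4) × 3² / 8 = 0.75 × 9 / 8 = 0.84375 dB.
Output = 6 − 0.84375 = 5.15625 dBu.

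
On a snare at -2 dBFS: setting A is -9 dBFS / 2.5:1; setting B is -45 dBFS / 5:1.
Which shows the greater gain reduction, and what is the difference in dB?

A: GR = 7 − 7/2.5 = 4.2 dB.
B: GR = 43 − 43/5 = 34.4 dB.
B reduces 30.2 dB more.

B, by 30.2 dB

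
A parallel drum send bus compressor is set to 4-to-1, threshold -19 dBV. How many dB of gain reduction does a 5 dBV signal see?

18 dB

Overshoot = 5 − (-19) = 24 dB.
A 4:1 ratio leaves 6 dB of that excess.
Gain reduction = 24 − 6 = 18 dB.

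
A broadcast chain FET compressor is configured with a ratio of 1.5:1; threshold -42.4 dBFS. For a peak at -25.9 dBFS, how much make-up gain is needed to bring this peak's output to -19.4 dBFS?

The peak compresses to -42.4 + 16.5/1.5 = -31.4 dBFS.
To reach -19.4 dBFS requires -19.4 − (-31.4) = 12 dB of make-up.

12 dB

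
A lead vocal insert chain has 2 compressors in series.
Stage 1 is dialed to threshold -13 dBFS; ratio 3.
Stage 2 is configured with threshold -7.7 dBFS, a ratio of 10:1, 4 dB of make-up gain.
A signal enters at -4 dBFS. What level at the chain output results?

-6 dBFS

Stage 1: -4 dBFS is 9 dB over -13 dBFS; at 3:1 that becomes 3 dB over, giving -10 dBFS.
Stage 2: -10 dBFS ≤ -7.7 dBFS, so stage 2 doesn't engage; make-up brings it to -6 dBFS.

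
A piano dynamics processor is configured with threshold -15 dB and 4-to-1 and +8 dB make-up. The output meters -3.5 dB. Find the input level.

-1 dB

Before make-up, the level was -3.5 − 8 = -11.5 dB.
That's 3.5 dB above the -15 dB threshold.
Undo the ratio: input overshoot = 3.5 × 4 = 14 dB, giving input = -1 dB.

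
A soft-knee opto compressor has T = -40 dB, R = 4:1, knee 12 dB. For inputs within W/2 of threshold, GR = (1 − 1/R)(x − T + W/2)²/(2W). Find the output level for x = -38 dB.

x − T + W/2 = -38 − (-40) + 6 = 8.
GR = (1 − 1/4) × 8² / 24 = 0.75 × 64 / 24 = 2 dB.
Output = -38 − 2 = -40 dB.

-40 dB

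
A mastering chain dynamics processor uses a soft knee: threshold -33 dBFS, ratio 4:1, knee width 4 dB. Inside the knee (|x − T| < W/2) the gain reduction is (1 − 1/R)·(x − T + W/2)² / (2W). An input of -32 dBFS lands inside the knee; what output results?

-32.84375 dBFS

x − T + W/2 = -32 − (-33) + 2 = 3.
GR = (1 − 1/4) × 3² / 8 = 0.75 × 9 / 8 = 0.84375 dB.
Output = -32 − 0.84375 = -32.84375 dBFS.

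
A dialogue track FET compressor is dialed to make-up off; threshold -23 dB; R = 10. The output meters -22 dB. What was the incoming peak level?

That's 1 dB above the -23 dB threshold.
Input overshoot = R × output overshoot = 10 dB → input = -23 + 10 = -13 dB.

-13 dB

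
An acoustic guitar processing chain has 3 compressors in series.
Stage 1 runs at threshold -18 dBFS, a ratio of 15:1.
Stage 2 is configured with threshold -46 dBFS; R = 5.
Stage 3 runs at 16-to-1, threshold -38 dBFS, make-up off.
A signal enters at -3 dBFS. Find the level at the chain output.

-40.2 dBFS

Stage 1: 15 dB above -18 dBFS, reduced 15:1 to 1 dB above → -17 dBFS.
Stage 2: overshoot 29 dB → 29/5 = 5.8 dB → -40.2 dBFS.
Stage 3: -40.2 dBFS is at or below the -38 dBFS threshold — no compression; output -40.2 dBFS.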